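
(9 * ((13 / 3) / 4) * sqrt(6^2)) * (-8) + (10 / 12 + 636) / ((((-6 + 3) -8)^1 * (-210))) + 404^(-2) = -264518414371 / 565543440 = -467.72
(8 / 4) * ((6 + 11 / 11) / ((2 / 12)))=84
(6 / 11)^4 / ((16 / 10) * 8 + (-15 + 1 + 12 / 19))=-2280 / 14641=-0.16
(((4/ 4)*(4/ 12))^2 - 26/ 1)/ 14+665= 83557/ 126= 663.15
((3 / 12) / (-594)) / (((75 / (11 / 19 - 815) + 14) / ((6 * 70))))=-90265 / 7101963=-0.01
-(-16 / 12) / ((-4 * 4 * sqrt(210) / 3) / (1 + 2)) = -sqrt(210) / 280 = -0.05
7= 7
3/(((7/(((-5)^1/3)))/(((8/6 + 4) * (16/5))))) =-256/21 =-12.19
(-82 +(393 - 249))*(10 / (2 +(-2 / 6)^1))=372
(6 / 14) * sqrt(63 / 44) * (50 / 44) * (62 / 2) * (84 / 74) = 20.51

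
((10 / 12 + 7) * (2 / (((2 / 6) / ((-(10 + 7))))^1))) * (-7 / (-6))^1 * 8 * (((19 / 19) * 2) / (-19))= 44744 / 57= 784.98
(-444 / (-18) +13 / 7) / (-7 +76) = 0.38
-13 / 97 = -0.13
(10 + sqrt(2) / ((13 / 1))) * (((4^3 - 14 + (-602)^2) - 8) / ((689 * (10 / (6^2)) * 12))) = 543669 * sqrt(2) / 44785 + 1087338 / 689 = 1595.31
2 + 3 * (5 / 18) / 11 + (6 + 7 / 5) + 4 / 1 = 13.48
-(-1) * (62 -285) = -223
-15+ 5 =-10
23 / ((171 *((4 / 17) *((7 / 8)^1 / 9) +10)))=782 / 58273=0.01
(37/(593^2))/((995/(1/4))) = 37/1399563020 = 0.00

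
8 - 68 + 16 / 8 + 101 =43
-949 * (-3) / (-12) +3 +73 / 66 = -30775 / 132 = -233.14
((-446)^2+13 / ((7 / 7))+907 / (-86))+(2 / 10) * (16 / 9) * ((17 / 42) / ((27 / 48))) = 145495111571 / 731430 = 198918.71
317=317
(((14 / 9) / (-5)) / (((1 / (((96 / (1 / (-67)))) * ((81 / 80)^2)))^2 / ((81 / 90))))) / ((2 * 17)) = -12173914025847 / 34000000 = -358056.29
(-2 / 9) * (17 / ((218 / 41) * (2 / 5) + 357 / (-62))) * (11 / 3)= 4753540 / 1246131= 3.81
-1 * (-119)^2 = -14161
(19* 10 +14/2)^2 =38809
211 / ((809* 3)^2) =211 / 5890329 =0.00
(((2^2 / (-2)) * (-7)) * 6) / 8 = 10.50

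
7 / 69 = 0.10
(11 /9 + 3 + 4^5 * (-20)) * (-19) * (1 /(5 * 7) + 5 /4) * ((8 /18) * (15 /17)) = 89534726 /459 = 195064.76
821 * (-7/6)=-5747/6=-957.83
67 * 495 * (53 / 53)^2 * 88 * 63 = 183866760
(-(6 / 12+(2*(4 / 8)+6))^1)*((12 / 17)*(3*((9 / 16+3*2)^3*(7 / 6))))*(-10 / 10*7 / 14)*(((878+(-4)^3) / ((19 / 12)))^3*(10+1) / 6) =652284668297.15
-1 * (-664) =664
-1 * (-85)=85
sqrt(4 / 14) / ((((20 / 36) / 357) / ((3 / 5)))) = 1377 * sqrt(14) / 25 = 206.09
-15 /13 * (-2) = 30 /13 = 2.31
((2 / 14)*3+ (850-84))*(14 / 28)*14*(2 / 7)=10730 / 7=1532.86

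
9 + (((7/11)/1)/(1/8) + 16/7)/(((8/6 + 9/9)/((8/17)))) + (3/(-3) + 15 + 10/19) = 4354869/174097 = 25.01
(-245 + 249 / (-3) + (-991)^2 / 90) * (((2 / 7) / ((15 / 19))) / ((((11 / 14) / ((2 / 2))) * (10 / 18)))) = 36197318 / 4125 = 8775.11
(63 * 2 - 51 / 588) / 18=24679 / 3528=7.00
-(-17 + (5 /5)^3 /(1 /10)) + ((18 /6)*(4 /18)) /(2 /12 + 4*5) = 851 /121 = 7.03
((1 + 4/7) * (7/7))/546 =11/3822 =0.00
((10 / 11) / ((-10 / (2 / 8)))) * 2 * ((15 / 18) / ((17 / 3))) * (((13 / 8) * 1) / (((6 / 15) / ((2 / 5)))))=-65 / 5984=-0.01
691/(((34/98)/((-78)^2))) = 205998156/17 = 12117538.59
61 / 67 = 0.91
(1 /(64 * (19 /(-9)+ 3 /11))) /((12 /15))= -495 /46592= -0.01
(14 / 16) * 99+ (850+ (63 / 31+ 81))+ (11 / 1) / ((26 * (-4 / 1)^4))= 210392341 / 206336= 1019.66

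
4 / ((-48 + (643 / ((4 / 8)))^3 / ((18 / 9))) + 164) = 1 / 265847736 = 0.00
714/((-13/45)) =-32130/13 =-2471.54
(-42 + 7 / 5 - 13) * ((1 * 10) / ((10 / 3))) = -804 / 5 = -160.80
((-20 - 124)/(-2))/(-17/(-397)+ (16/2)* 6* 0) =1681.41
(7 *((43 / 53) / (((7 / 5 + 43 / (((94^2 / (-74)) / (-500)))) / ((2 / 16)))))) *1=3324545 / 849786312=0.00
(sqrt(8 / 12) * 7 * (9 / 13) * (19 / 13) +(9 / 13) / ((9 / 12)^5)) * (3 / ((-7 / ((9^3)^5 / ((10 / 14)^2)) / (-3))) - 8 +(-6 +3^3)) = 13282448713690329088 / 8775 +5175485387463321588 * sqrt(6) / 4225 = 4514213362102969.50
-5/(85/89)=-89/17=-5.24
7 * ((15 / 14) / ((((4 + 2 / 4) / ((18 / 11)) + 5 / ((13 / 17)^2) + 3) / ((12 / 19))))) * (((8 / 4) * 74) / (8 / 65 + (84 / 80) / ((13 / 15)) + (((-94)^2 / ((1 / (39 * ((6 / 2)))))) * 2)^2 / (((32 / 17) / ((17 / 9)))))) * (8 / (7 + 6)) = 1440691200 / 204864709276978224971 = 0.00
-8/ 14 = -4/ 7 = -0.57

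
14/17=0.82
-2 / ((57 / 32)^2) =-0.63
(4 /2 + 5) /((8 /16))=14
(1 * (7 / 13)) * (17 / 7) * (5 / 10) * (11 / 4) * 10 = 935 / 52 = 17.98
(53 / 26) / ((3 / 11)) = 7.47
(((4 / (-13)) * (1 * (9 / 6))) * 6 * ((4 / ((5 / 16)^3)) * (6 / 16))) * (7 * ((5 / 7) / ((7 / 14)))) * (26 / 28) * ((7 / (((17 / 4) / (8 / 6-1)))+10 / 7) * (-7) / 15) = 17350656 / 14875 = 1166.43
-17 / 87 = -0.20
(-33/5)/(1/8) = -264/5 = -52.80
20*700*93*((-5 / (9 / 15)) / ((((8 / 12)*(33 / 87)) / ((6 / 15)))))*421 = -79480590000 / 11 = -7225508181.82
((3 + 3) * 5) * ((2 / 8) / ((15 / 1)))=0.50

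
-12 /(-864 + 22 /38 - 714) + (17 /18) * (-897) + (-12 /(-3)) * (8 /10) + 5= -754333259 /899130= -838.96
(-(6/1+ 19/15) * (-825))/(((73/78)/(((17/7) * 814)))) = 6470787180/511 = 12662988.61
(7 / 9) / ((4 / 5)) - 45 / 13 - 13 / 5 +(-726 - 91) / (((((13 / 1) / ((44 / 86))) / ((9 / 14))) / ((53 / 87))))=-8399107 / 475020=-17.68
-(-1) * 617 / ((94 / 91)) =56147 / 94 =597.31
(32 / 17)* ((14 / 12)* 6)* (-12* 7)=-18816 / 17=-1106.82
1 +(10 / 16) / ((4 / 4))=13 / 8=1.62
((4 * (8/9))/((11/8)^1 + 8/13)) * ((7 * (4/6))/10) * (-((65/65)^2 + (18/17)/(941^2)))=-70135846144/84132206253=-0.83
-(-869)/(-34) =-869/34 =-25.56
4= 4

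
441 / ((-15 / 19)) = -558.60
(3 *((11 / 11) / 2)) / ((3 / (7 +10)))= 17 / 2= 8.50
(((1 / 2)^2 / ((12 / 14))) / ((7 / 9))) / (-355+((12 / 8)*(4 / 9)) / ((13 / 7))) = -117 / 110648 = -0.00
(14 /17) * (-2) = -28 /17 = -1.65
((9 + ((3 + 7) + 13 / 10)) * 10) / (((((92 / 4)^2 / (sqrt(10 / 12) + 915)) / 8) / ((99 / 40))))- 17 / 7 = 6699 * sqrt(30) / 5290 + 25735264 / 3703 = 6956.78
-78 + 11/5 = -379/5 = -75.80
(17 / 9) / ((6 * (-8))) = -17 / 432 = -0.04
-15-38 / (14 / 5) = -200 / 7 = -28.57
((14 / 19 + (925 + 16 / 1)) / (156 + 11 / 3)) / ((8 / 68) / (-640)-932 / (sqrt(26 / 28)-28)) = 44643521798389440 / 251940870138333011-1480533124300800 * sqrt(182) / 3275231311798329143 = 0.17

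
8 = 8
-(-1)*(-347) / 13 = -347 / 13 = -26.69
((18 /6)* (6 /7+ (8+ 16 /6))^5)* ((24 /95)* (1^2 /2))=3319990348928 /43109955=77012.15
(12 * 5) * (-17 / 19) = -1020 / 19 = -53.68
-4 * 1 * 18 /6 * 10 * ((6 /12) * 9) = -540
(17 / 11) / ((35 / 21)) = 51 / 55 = 0.93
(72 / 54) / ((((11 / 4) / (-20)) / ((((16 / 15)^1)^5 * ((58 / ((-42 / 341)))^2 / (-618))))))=298305980465152 / 62087563125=4804.60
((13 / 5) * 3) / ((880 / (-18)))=-351 / 2200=-0.16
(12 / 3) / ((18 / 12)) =8 / 3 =2.67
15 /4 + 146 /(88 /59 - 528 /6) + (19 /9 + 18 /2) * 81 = 2302063 /2552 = 902.06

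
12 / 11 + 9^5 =649551 / 11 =59050.09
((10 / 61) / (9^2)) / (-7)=-10 / 34587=-0.00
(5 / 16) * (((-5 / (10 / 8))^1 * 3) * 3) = -45 / 4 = -11.25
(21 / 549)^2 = 49 / 33489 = 0.00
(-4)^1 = -4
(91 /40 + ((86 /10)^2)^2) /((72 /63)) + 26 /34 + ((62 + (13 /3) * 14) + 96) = 10215796531 /2040000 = 5007.74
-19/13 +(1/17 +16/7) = 1366/1547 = 0.88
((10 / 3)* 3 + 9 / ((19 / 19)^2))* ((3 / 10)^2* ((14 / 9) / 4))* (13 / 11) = 1729 / 2200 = 0.79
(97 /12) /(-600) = -97 /7200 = -0.01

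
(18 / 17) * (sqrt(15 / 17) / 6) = 3 * sqrt(255) / 289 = 0.17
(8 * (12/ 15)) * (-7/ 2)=-112/ 5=-22.40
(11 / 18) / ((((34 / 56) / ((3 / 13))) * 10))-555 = -1839748 / 3315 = -554.98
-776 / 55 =-14.11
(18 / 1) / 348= 3 / 58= 0.05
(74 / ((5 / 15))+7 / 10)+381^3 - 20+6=553065497 / 10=55306549.70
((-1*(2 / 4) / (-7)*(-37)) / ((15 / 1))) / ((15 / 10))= -0.12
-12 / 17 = -0.71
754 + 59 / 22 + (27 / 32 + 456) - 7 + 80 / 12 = 1213.19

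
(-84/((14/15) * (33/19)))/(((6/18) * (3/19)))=-10830/11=-984.55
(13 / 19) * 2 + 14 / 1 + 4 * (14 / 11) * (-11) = -772 / 19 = -40.63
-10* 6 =-60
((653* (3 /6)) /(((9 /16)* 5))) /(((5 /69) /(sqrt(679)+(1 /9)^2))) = 120152 /6075+120152* sqrt(679) /75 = 41764.79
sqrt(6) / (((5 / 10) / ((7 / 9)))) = 14*sqrt(6) / 9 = 3.81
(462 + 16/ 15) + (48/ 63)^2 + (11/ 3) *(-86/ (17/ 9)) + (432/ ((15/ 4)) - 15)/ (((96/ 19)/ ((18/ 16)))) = 3061329973/ 9596160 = 319.02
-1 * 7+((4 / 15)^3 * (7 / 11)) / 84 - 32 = -4343609 / 111375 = -39.00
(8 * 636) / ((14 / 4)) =10176 / 7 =1453.71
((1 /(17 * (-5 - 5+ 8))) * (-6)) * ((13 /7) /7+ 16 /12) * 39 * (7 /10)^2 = 1833 /340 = 5.39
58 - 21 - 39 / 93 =1134 / 31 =36.58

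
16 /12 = 4 /3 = 1.33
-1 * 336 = -336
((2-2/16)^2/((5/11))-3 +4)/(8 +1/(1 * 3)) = 1677/1600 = 1.05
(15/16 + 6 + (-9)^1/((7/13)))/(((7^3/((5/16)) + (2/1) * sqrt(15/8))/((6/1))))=-0.05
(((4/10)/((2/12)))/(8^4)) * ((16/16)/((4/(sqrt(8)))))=3 * sqrt(2)/10240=0.00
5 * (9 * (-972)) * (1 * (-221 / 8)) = 2416635 / 2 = 1208317.50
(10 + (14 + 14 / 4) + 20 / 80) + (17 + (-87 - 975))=-4069 / 4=-1017.25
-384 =-384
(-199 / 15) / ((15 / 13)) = -2587 / 225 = -11.50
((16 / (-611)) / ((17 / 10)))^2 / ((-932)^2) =1600 / 5857227669241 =0.00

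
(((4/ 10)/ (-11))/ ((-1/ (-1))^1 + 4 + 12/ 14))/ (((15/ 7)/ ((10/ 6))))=-98/ 20295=-0.00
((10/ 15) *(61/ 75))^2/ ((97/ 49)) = 729316/ 4910625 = 0.15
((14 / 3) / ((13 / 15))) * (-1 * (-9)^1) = 630 / 13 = 48.46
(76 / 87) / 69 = 76 / 6003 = 0.01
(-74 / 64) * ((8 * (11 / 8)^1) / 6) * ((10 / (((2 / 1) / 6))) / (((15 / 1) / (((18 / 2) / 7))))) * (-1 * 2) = 1221 / 112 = 10.90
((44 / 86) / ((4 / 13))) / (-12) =-143 / 1032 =-0.14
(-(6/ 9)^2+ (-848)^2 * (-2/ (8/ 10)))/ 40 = -4044961/ 90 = -44944.01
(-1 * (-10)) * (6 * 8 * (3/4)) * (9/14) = 1620/7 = 231.43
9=9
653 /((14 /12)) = 3918 /7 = 559.71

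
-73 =-73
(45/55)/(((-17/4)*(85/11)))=-36/1445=-0.02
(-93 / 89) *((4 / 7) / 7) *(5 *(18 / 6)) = -1.28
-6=-6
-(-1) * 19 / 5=3.80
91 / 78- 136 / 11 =-739 / 66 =-11.20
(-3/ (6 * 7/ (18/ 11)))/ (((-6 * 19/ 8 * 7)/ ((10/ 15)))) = 8/ 10241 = 0.00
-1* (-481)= 481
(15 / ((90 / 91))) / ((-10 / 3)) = -91 / 20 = -4.55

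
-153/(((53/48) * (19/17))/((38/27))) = -9248/53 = -174.49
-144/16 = -9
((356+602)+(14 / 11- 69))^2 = 95902849 / 121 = 792585.53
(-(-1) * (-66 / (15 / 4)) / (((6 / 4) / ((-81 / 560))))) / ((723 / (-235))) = -4653 / 8435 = -0.55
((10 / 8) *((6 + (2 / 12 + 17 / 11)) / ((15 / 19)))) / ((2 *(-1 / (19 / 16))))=-183749 / 25344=-7.25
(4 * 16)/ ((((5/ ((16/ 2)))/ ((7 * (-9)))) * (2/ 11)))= -177408/ 5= -35481.60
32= 32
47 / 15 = 3.13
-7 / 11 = -0.64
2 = 2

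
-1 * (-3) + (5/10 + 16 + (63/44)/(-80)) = 68577/3520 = 19.48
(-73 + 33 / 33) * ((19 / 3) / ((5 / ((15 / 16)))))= -171 / 2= -85.50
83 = 83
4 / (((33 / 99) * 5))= 2.40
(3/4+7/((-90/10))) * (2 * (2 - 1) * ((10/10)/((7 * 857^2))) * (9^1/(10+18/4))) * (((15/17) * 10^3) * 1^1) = -15000/2534583499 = -0.00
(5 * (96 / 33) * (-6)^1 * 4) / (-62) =1920 / 341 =5.63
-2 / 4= -1 / 2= -0.50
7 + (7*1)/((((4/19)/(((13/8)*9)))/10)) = 77917/16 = 4869.81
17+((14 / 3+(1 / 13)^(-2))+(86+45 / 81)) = 2495 / 9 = 277.22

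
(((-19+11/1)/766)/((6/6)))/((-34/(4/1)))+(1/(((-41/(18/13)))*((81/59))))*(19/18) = -6953447/281099403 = -0.02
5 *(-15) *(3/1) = -225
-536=-536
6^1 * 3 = 18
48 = 48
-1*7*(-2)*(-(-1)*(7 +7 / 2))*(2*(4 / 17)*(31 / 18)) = 6076 / 51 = 119.14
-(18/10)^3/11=-0.53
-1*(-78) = 78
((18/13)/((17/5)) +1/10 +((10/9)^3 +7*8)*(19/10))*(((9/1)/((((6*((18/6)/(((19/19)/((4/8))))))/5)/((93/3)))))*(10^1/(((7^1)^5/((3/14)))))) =27347608675/12636208494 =2.16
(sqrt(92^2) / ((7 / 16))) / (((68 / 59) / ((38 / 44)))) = 206264 / 1309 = 157.57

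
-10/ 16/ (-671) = 5/ 5368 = 0.00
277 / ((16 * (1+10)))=277 / 176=1.57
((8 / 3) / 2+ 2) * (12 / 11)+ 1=51 / 11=4.64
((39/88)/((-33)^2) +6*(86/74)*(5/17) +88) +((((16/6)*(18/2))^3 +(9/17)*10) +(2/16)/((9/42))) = 279690009955/20092776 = 13919.93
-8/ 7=-1.14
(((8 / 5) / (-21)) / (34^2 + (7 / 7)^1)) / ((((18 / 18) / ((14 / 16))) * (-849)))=1 / 14734395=0.00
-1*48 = -48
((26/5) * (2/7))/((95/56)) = 416/475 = 0.88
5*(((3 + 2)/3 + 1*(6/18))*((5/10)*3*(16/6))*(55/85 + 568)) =386680/17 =22745.88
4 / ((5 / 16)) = 64 / 5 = 12.80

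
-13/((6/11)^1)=-23.83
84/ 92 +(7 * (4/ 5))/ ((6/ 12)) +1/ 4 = 5687/ 460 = 12.36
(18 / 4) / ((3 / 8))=12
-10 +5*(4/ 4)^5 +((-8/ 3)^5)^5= -44588032278.67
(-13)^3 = -2197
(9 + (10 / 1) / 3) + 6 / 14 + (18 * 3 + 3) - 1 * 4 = 65.76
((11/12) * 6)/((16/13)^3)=24167/8192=2.95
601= 601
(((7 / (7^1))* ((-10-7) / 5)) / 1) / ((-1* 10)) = 17 / 50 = 0.34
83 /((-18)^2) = 83 /324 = 0.26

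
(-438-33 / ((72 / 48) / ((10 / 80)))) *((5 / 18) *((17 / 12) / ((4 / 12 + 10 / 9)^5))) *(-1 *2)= 327732885 / 5940688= 55.17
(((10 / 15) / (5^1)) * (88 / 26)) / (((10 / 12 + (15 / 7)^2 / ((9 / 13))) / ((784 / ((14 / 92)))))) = 311.41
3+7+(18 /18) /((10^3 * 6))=60001 /6000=10.00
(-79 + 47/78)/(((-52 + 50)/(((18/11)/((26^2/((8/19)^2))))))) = 146760/8724287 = 0.02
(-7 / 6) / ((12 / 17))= -119 / 72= -1.65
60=60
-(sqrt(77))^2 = -77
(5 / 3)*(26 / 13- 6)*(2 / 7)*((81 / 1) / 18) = -60 / 7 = -8.57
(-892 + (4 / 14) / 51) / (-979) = 3578 / 3927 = 0.91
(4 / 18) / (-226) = -1 / 1017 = -0.00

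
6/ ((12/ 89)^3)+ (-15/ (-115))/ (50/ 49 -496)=196630637281/ 80329248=2447.81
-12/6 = -2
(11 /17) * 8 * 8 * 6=4224 /17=248.47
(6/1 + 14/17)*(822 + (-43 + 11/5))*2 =906192/85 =10661.08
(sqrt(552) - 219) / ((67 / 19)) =-4161 / 67 + 38*sqrt(138) / 67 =-55.44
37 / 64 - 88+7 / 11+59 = -19561 / 704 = -27.79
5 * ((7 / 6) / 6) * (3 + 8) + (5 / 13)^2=65965 / 6084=10.84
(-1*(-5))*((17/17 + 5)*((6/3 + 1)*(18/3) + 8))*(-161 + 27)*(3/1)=-313560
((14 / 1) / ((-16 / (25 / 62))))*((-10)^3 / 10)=4375 / 124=35.28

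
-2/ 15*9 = -6/ 5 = -1.20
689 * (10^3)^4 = 689000000000000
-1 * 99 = -99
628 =628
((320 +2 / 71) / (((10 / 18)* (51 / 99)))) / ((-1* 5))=-6748434 / 30175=-223.64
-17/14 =-1.21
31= 31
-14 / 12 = -1.17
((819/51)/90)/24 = 91/12240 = 0.01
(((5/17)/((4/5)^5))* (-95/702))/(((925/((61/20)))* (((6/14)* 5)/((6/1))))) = -1014125/904310784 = -0.00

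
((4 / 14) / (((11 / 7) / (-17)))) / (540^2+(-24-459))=-34 / 3202287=-0.00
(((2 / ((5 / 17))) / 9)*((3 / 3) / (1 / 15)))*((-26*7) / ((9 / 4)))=-24752 / 27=-916.74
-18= -18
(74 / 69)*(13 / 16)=481 / 552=0.87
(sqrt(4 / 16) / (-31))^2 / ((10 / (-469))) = -469 / 38440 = -0.01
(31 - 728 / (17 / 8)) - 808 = -19033 / 17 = -1119.59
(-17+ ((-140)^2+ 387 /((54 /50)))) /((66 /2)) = 59824 /99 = 604.28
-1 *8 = -8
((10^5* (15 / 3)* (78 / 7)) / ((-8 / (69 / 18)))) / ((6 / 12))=-37375000 / 7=-5339285.71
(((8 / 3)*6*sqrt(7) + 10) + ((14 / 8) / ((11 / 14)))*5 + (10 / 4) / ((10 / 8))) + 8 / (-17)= 8477 / 374 + 16*sqrt(7)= 65.00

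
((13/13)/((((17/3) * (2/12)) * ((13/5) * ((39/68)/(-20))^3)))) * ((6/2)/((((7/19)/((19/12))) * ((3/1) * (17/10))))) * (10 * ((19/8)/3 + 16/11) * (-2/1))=116455712000000/59378319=1961249.73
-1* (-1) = 1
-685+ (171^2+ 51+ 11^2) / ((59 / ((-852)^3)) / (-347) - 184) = -33361638087705313 / 39488085840325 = -844.85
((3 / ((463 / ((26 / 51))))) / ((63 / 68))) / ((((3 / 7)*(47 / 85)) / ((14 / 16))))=7735 / 587547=0.01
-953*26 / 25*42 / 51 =-346892 / 425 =-816.22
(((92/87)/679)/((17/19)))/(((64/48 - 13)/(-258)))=450984/11716145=0.04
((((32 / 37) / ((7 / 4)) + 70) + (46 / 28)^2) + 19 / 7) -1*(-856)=6758193 / 7252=931.91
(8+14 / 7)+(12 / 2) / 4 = 23 / 2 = 11.50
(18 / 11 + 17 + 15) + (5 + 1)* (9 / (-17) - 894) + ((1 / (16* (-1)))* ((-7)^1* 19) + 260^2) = 186326119 / 2992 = 62274.77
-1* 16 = -16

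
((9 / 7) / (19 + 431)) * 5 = 1 / 70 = 0.01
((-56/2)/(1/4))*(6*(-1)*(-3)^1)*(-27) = 54432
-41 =-41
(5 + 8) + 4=17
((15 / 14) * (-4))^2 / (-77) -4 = -15992 / 3773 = -4.24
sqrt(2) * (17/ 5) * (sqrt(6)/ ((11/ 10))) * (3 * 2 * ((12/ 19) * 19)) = 770.92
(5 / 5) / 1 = 1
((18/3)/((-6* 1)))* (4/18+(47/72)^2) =-0.65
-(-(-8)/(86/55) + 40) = -1940/43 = -45.12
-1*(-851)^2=-724201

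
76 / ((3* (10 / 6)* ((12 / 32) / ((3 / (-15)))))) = -8.11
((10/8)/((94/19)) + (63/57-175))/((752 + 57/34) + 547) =-21088483/157964556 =-0.13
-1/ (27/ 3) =-1/ 9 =-0.11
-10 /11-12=-142 /11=-12.91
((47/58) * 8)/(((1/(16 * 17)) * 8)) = 6392/29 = 220.41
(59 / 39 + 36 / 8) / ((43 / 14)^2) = 45962 / 72111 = 0.64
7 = 7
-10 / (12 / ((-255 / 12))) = 17.71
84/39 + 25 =353/13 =27.15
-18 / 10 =-9 / 5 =-1.80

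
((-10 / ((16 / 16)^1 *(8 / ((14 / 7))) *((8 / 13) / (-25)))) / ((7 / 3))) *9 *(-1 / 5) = -8775 / 112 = -78.35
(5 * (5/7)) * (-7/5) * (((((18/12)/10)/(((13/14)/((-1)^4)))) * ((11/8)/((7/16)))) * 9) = -297/13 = -22.85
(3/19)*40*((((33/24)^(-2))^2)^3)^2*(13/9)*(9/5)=1473378342655329306673152/187144920840344610799524979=0.01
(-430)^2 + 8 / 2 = 184904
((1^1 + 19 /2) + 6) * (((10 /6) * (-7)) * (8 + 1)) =-3465 /2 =-1732.50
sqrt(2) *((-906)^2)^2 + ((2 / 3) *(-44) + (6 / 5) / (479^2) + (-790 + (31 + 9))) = -2682165272 / 3441615 + 673771738896 *sqrt(2) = 952857130311.09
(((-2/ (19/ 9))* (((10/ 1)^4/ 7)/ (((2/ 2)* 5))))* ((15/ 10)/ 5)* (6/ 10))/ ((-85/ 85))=6480/ 133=48.72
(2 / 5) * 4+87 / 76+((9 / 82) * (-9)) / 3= 37633 / 15580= 2.42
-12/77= -0.16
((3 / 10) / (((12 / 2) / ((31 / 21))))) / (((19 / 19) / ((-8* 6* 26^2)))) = -83824 / 35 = -2394.97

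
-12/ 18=-2/ 3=-0.67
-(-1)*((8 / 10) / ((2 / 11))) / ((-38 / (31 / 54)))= -341 / 5130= -0.07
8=8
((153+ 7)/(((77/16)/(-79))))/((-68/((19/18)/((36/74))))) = 8885920/106029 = 83.81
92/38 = 46/19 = 2.42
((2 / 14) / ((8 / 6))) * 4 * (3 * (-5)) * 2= -90 / 7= -12.86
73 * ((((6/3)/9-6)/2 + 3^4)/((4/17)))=24233.97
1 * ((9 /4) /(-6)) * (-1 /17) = 3 /136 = 0.02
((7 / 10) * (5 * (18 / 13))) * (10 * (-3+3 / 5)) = -1512 / 13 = -116.31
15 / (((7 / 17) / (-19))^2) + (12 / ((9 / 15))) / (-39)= 61031485 / 1911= 31936.94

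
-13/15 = -0.87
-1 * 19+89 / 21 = -310 / 21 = -14.76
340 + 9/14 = 4769/14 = 340.64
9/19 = 0.47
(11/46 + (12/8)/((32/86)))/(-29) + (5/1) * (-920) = -98185543/21344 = -4600.15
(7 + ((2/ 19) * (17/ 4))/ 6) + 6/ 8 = 446/ 57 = 7.82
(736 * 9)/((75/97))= 214176/25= 8567.04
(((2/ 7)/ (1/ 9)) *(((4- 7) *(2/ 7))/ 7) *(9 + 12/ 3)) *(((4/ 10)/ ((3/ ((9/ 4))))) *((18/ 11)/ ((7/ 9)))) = -341172/ 132055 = -2.58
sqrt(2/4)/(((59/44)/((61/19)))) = 1342 * sqrt(2)/1121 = 1.69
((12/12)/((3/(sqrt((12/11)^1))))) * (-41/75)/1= -0.19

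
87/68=1.28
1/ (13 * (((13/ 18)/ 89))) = 1602/ 169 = 9.48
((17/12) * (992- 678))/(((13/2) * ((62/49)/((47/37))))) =6146707/89466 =68.70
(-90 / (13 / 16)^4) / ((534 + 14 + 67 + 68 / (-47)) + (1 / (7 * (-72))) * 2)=-69858754560 / 207549273997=-0.34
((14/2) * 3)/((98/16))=24/7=3.43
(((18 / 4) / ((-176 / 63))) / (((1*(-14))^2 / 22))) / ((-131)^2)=-81 / 7688128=-0.00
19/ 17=1.12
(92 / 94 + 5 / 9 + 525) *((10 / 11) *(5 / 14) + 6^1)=3330.16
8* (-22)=-176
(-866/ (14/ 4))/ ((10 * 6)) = -433/ 105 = -4.12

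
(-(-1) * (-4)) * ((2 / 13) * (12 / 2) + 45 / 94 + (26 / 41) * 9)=-712362 / 25051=-28.44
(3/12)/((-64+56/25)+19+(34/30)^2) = -225/37328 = -0.01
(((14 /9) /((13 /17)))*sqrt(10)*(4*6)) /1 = 1904*sqrt(10) /39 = 154.38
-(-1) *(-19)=-19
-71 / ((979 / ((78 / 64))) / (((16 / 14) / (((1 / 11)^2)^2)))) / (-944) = 3685539 / 2352448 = 1.57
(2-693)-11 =-702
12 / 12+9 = 10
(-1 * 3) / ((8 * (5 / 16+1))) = -2 / 7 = -0.29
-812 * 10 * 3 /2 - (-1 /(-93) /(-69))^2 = -501546688021 /41177889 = -12180.00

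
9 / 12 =3 / 4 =0.75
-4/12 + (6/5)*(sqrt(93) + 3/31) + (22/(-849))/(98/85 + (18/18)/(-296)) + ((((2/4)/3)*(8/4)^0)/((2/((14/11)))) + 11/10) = 1305065662/1350559485 + 6*sqrt(93)/5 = 12.54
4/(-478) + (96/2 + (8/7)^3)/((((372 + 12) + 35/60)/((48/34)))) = 1114671902/6431505535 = 0.17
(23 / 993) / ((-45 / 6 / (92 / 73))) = -4232 / 1087335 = -0.00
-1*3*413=-1239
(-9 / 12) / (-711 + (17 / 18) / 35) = 945 / 895826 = 0.00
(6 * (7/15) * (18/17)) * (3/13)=756/1105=0.68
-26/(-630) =13/315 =0.04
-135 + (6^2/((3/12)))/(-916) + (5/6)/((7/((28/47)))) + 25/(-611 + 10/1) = -2622249626/19405689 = -135.13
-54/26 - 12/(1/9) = -1431/13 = -110.08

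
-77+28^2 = 707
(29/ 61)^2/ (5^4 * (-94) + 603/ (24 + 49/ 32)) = -0.00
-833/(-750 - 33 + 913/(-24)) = 2856/2815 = 1.01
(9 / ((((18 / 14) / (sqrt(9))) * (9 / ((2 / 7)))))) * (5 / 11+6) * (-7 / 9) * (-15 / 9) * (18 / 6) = 4970 / 297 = 16.73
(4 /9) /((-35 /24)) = -0.30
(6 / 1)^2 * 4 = 144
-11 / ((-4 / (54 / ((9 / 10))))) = 165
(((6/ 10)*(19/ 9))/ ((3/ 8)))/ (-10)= -76/ 225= -0.34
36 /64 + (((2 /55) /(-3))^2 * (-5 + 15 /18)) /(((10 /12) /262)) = 32237 /87120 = 0.37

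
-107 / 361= -0.30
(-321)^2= 103041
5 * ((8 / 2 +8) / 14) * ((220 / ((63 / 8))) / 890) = 0.13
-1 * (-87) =87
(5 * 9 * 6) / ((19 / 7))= 1890 / 19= 99.47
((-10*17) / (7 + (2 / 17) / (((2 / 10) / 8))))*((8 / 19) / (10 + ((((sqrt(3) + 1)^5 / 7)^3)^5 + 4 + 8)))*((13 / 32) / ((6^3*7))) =-1736927287867115954245830686960983248374034202445 / 46516987280693320881330248443517915746114601331107808 + 10445994137634229134505093726395829179457208320*sqrt(3) / 484551950840555425847190087953311622355360430532373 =-0.00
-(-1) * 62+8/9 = 566/9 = 62.89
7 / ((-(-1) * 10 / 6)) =21 / 5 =4.20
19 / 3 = 6.33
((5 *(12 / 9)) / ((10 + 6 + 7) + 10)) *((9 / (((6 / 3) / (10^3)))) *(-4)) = -3636.36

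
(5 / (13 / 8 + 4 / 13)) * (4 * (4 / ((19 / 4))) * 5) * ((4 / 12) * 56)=9318400 / 11457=813.34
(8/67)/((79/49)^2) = 19208/418147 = 0.05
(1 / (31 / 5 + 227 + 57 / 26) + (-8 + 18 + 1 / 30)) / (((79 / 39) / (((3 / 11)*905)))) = 1223.05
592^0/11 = 1/11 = 0.09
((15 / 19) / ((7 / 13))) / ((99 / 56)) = 520 / 627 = 0.83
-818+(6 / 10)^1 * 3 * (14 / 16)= -32657 / 40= -816.42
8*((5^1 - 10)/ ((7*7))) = -40/ 49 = -0.82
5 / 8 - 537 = -4291 / 8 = -536.38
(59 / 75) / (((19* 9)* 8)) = 59 / 102600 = 0.00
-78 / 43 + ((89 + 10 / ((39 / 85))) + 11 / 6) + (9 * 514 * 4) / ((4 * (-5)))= -13657249 / 16770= -814.39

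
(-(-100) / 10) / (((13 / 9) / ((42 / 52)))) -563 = -94202 / 169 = -557.41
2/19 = 0.11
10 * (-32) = -320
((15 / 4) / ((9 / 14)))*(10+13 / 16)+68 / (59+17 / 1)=116677 / 1824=63.97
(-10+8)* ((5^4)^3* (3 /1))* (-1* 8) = 11718750000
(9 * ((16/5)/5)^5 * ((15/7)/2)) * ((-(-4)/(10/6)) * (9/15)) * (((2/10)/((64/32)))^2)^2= 31850496/213623046875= 0.00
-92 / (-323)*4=368 / 323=1.14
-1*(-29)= 29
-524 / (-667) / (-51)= -0.02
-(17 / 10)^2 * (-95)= 5491 / 20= 274.55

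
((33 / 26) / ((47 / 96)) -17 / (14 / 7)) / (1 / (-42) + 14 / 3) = -1.27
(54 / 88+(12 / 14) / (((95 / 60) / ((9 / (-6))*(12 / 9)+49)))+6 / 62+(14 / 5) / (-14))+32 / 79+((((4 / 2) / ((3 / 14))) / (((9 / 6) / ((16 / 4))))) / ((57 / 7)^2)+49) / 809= 26.42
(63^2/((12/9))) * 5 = 14883.75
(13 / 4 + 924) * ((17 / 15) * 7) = 441371 / 60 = 7356.18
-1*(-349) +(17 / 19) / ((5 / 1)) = 33172 / 95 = 349.18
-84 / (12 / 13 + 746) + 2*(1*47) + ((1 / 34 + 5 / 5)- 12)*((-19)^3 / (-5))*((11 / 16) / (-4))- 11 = 28202008911 / 10564480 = 2669.51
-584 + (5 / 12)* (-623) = -10123 / 12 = -843.58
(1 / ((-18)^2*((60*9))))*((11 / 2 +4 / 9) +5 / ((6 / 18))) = 377 / 3149280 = 0.00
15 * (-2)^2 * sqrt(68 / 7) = 120 * sqrt(119) / 7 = 187.01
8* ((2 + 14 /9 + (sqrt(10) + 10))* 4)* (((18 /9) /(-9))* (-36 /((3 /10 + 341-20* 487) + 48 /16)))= -312320 /845613-2560* sqrt(10) /93957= -0.46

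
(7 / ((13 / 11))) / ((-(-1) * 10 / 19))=1463 / 130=11.25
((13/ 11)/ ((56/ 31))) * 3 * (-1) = -1.96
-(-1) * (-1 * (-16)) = 16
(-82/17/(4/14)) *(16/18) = -2296/153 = -15.01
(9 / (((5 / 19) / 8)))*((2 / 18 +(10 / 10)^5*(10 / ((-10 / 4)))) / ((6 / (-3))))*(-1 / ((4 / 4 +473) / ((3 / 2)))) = -133 / 79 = -1.68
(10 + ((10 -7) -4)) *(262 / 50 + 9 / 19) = 24426 / 475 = 51.42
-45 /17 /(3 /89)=-1335 /17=-78.53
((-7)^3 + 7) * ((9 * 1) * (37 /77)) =-15984 /11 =-1453.09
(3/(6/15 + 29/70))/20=7/38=0.18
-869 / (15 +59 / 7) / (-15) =6083 / 2460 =2.47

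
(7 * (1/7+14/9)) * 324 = 3852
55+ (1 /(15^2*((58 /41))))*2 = 358916 /6525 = 55.01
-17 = -17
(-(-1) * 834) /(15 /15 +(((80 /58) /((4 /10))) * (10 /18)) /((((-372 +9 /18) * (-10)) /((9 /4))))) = 8985099 /10786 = 833.03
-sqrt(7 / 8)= -sqrt(14) / 4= -0.94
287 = 287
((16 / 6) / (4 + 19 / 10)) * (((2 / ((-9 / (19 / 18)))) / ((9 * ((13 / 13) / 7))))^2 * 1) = 1415120 / 94065057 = 0.02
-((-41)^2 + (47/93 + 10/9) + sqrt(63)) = -469450/279 - 3 * sqrt(7) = -1690.55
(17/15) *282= 1598/5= 319.60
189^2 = 35721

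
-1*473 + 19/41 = -19374/41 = -472.54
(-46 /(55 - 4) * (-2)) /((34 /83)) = 3818 /867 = 4.40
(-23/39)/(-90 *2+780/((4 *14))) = 322/90675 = 0.00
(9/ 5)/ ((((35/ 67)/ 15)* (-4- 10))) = -1809/ 490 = -3.69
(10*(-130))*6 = -7800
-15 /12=-1.25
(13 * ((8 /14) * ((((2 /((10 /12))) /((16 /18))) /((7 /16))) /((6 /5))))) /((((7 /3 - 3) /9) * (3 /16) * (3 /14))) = -89856 /7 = -12836.57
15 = 15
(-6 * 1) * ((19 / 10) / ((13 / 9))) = -513 / 65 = -7.89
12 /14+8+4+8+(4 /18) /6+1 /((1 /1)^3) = 21.89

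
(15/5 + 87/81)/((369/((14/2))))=770/9963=0.08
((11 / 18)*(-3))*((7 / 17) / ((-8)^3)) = 77 / 52224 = 0.00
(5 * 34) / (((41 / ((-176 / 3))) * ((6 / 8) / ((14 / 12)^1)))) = -418880 / 1107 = -378.39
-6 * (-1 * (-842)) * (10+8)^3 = -29463264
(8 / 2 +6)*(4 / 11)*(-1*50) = -181.82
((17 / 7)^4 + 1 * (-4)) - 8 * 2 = 35501 / 2401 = 14.79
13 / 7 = 1.86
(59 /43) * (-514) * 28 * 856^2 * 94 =-58485545495552 /43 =-1360128965012.84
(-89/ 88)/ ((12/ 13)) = -1157/ 1056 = -1.10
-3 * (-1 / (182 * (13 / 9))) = 27 / 2366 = 0.01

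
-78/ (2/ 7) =-273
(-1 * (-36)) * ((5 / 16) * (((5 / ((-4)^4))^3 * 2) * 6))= 16875 / 16777216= 0.00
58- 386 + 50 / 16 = -2599 / 8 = -324.88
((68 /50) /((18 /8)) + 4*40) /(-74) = -18068 /8325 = -2.17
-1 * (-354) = 354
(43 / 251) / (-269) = -43 / 67519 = -0.00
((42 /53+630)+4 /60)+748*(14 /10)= 1678.06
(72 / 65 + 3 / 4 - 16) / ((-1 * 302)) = 0.05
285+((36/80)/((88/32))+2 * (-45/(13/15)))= 129642/715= 181.32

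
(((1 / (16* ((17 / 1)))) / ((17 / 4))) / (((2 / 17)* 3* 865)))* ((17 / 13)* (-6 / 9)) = -1 / 404820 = -0.00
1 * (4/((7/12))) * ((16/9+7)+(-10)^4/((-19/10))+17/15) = -71864416/1995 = -36022.26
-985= -985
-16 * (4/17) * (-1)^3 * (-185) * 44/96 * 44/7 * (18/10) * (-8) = 28893.58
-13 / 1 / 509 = -13 / 509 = -0.03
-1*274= -274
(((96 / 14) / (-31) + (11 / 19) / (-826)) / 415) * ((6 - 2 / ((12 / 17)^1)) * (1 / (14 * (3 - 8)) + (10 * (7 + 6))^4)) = -719450637930681 / 1487708600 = -483596.48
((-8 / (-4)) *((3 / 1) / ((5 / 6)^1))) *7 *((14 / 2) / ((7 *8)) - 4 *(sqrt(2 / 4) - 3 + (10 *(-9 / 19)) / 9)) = 136269 / 190 - 504 *sqrt(2) / 5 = 574.65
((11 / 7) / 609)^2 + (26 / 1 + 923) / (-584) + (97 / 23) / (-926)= -2522879878193 / 1548208613448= -1.63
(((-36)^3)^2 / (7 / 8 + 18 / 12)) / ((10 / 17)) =148021198848 / 95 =1558117882.61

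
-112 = -112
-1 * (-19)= 19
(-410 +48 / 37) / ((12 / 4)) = -15122 / 111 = -136.23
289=289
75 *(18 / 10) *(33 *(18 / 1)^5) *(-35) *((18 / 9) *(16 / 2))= -4714094246400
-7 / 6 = -1.17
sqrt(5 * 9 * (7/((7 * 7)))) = 3 * sqrt(35)/7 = 2.54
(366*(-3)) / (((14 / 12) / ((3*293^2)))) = -1696719636 / 7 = -242388519.43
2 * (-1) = -2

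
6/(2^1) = 3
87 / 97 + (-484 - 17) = -48510 / 97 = -500.10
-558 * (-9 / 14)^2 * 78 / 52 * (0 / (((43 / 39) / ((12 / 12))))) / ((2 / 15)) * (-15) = 0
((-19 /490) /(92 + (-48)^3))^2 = 361 /2931681025000000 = 0.00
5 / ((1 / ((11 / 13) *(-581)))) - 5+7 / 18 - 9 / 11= -6341065 / 2574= -2463.51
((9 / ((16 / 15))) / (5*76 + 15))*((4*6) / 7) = 81 / 1106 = 0.07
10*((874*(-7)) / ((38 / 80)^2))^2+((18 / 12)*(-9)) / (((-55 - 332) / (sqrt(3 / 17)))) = 3*sqrt(51) / 1462+2654310400000 / 361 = 7352660387.83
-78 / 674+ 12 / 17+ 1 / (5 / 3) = 1.19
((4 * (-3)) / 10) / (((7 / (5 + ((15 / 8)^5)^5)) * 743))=-151507123101049682041651144329 / 98244112309620099025731584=-1542.15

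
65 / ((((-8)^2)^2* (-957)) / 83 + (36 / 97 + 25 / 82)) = -42911830 / 31178215597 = -0.00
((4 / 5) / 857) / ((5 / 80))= 64 / 4285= 0.01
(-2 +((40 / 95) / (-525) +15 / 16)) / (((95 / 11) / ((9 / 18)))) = -1866733 / 30324000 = -0.06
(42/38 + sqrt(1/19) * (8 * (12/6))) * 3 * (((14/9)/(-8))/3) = -28 * sqrt(19)/171 - 49/228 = -0.93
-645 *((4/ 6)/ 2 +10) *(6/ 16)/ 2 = -19995/ 16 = -1249.69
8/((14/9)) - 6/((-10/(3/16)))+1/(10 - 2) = 3013/560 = 5.38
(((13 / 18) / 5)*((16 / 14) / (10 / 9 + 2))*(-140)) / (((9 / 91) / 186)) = -13970.67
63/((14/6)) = 27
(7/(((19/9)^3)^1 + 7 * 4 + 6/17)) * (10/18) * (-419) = -20193705/467981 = -43.15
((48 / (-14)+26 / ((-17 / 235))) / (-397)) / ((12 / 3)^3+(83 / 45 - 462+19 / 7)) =-971505 / 418215283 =-0.00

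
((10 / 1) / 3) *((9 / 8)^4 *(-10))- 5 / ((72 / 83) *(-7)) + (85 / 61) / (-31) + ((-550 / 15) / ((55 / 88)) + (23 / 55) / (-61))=-746698807201 / 6709570560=-111.29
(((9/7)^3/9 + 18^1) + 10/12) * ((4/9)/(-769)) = -78490/7121709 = -0.01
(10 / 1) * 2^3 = 80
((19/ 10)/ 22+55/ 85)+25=96243/ 3740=25.73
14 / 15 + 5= 89 / 15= 5.93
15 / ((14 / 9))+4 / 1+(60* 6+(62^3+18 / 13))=43443951 / 182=238703.03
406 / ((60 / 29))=5887 / 30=196.23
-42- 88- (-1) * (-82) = -212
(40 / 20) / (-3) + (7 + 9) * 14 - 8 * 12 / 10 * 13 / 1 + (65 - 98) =65.53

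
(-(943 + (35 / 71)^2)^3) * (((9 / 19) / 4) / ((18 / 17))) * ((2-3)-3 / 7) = 2284440281817698545280 / 17037337761493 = 134084345.44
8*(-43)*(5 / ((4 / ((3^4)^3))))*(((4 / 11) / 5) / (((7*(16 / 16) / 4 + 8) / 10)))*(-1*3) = 7312628160 / 143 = 51137259.86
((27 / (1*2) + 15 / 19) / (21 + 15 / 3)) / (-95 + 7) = -543 / 86944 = -0.01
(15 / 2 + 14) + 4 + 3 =57 / 2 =28.50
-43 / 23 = -1.87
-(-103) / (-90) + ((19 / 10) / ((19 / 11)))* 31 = 1483 / 45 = 32.96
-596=-596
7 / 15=0.47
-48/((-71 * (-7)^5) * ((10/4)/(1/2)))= -48/5966485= -0.00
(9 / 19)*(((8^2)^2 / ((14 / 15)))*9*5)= 12441600 / 133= 93545.86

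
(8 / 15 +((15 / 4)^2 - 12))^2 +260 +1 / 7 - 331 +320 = 103171303 / 403200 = 255.88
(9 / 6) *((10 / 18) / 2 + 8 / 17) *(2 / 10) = 229 / 1020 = 0.22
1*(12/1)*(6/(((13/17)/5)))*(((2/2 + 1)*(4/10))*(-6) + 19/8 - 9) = -69921/13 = -5378.54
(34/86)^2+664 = 1228025/1849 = 664.16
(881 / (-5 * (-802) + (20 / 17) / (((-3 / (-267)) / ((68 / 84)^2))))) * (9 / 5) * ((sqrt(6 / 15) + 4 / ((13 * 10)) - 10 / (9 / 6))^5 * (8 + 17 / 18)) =-6879124372309170422854 / 140871145846640625 + 4960222604980744381 * sqrt(10) / 722416132546875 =-27120.05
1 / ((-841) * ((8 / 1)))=-1 / 6728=-0.00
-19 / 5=-3.80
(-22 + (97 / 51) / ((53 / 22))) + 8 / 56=-398621 / 18921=-21.07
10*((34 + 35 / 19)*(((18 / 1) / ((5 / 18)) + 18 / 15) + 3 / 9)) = 451730 / 19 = 23775.26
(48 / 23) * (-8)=-16.70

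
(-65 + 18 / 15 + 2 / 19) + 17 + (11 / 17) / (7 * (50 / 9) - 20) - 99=-7998217 / 54910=-145.66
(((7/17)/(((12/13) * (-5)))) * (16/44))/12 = -91/33660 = -0.00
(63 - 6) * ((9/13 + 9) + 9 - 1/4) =54663/52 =1051.21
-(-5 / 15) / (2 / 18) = 3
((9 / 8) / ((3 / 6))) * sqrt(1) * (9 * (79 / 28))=6399 / 112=57.13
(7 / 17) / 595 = 1 / 1445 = 0.00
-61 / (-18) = 3.39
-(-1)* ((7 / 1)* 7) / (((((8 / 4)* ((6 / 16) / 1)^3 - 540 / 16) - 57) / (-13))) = 1792 / 255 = 7.03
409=409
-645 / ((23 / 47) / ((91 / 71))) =-2758665 / 1633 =-1689.32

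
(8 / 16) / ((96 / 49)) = 49 / 192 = 0.26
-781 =-781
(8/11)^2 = 64/121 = 0.53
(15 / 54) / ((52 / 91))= 0.49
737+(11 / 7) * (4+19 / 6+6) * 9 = 12925 / 14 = 923.21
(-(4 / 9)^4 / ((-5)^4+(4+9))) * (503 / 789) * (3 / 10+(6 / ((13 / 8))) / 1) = -5569216 / 35779134105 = -0.00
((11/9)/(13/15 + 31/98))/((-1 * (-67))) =5390/349539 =0.02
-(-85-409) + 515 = 1009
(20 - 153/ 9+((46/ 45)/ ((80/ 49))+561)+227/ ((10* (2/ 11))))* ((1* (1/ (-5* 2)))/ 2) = -1241057/ 36000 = -34.47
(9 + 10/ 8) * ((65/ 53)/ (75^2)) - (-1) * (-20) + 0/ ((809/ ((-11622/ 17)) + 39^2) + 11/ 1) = -4769467/ 238500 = -20.00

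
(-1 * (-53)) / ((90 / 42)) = 371 / 15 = 24.73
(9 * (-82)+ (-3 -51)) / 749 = -792 / 749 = -1.06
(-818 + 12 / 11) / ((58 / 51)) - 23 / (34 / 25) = -7974287 / 10846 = -735.23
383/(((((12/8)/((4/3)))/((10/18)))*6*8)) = 1915/486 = 3.94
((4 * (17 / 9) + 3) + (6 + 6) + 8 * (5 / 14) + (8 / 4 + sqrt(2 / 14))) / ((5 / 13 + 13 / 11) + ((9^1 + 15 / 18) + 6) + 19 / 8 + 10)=3432 * sqrt(7) / 715309 + 1975688 / 2145927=0.93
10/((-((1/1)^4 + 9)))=-1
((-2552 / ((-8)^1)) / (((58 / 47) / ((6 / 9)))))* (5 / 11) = 235 / 3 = 78.33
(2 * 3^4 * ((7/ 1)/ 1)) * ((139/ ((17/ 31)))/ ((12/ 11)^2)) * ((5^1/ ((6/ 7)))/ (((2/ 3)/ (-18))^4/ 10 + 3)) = 1018296531442575/ 2168279416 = 469633.44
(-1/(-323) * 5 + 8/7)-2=-1903/2261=-0.84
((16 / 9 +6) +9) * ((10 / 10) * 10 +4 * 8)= 2114 / 3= 704.67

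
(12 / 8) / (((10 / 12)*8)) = 9 / 40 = 0.22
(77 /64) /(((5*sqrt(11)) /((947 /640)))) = 6629*sqrt(11) /204800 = 0.11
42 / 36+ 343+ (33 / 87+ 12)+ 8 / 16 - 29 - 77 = 21841 / 87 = 251.05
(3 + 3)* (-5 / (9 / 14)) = -140 / 3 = -46.67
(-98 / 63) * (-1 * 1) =14 / 9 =1.56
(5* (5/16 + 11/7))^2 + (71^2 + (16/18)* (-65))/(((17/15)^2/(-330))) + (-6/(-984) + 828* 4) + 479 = -189718005704375/148633856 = -1276411.79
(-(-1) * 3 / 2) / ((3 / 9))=9 / 2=4.50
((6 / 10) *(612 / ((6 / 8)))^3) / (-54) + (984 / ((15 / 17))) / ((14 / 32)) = -211209088 / 35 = -6034545.37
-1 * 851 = -851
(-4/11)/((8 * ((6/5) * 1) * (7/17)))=-85/924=-0.09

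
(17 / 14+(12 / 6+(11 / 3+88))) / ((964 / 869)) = 3462965 / 40488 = 85.53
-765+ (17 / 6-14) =-4657 / 6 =-776.17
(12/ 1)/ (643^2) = 12/ 413449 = 0.00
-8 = -8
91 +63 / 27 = 280 / 3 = 93.33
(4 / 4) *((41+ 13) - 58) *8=-32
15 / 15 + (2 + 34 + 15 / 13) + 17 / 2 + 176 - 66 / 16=22727 / 104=218.53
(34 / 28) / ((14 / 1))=17 / 196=0.09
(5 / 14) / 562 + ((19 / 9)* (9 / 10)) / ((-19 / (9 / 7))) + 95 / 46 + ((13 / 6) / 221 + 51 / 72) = 35010421 / 13184520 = 2.66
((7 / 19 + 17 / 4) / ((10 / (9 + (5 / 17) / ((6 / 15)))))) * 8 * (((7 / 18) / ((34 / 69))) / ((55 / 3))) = 18705141 / 12080200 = 1.55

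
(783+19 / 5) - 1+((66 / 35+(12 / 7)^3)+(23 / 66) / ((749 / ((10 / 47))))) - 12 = 222206659712 / 284616255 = 780.72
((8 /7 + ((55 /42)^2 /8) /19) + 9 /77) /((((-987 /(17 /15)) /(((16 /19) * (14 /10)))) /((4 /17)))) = -7497526 /18519056325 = -0.00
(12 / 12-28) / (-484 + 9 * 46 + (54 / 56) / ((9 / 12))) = 189 / 481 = 0.39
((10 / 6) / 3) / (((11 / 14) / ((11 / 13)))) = 70 / 117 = 0.60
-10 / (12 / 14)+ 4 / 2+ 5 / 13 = -362 / 39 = -9.28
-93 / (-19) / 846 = 31 / 5358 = 0.01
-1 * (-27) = 27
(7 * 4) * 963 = 26964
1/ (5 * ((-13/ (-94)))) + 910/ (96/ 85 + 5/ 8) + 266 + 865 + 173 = 141452822/ 77545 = 1824.14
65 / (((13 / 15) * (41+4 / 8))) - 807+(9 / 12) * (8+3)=-264585 / 332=-796.94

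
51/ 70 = 0.73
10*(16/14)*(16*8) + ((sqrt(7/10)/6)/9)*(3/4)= sqrt(70)/720 + 10240/7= 1462.87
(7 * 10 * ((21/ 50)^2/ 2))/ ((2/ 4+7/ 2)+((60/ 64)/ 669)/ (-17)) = 15603756/ 10109125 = 1.54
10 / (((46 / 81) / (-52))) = -21060 / 23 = -915.65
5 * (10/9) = 50/9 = 5.56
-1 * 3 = -3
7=7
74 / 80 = 0.92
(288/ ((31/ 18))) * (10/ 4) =12960/ 31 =418.06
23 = 23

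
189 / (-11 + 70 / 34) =-3213 / 152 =-21.14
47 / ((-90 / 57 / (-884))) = 394706 / 15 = 26313.73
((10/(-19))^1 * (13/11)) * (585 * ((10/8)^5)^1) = -1110.46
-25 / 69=-0.36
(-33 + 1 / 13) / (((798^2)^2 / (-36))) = 107 / 36609384357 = 0.00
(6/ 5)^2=36/ 25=1.44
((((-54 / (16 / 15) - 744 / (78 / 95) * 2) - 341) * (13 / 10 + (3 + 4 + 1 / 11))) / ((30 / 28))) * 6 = -113916873 / 1100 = -103560.79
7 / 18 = 0.39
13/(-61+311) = 13/250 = 0.05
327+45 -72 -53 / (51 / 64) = 11908 / 51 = 233.49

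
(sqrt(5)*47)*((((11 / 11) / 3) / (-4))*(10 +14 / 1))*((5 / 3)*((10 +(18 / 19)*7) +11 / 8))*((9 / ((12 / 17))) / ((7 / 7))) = -10934315*sqrt(5) / 304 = -80427.21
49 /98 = 1 /2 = 0.50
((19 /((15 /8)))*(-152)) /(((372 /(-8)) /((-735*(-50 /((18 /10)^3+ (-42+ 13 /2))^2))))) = 7075600000000 /5116105677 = 1383.01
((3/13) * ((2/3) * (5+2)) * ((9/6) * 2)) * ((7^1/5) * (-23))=-6762/65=-104.03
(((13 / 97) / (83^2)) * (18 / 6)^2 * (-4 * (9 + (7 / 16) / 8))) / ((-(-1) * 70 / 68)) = -2305251 / 374210480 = -0.01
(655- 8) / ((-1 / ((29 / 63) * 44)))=-825572 / 63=-13104.32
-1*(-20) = 20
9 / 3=3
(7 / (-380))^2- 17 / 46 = -1226273 / 3321200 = -0.37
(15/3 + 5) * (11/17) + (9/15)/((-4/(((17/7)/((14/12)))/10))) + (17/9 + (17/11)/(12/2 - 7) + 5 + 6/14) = 100703501/8246700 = 12.21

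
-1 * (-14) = 14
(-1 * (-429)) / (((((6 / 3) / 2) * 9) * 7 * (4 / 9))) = 429 / 28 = 15.32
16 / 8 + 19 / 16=51 / 16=3.19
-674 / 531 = -1.27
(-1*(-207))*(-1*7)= -1449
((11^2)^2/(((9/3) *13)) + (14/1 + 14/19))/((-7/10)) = -557.35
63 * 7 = 441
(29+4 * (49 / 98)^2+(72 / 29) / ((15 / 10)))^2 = 842724 / 841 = 1002.05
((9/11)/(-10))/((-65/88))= 36/325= 0.11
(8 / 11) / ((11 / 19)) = 152 / 121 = 1.26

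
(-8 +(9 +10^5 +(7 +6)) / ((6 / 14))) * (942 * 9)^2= 16774294247640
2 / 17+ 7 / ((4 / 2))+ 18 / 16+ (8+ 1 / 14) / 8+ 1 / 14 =11087 / 1904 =5.82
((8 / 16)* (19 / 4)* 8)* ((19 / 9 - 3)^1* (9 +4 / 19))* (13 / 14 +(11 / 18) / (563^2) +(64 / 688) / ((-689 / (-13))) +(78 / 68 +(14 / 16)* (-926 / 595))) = -110729833551710 / 994706727327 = -111.32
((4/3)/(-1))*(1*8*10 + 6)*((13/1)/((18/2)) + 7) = -26144/27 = -968.30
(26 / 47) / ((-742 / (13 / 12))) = -0.00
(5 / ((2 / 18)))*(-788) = -35460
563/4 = 140.75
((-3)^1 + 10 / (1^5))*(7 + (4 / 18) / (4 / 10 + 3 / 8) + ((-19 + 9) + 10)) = 14231 / 279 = 51.01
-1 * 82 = -82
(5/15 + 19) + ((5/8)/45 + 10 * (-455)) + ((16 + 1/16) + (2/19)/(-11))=-135871397/30096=-4514.60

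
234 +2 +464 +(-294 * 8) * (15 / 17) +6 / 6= -23363 / 17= -1374.29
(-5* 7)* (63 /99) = -245 /11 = -22.27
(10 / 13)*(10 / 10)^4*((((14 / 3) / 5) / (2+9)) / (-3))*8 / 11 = -224 / 14157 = -0.02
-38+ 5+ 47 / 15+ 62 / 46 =-9839 / 345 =-28.52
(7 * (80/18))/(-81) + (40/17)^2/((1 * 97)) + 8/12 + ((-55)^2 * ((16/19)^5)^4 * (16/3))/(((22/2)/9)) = 326375855299678465085610300552972398/768190840206896281759032083305257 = 424.86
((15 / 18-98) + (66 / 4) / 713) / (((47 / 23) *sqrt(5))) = -41558 *sqrt(5) / 4371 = -21.26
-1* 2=-2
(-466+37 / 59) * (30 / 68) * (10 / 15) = -137285 / 1003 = -136.87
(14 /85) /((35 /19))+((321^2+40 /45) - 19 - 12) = 394016992 /3825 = 103010.98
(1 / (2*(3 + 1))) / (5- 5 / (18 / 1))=9 / 340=0.03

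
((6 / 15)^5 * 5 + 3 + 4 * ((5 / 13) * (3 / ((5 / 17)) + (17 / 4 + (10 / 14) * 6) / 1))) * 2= 3625824 / 56875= 63.75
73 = 73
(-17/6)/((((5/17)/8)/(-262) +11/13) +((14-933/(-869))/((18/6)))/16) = -2.44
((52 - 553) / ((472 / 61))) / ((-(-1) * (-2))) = 30561 / 944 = 32.37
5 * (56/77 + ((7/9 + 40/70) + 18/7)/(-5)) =-197/693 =-0.28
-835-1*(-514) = -321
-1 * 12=-12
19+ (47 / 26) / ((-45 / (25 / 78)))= 346553 / 18252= 18.99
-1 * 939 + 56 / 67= -62857 / 67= -938.16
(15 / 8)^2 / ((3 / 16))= 75 / 4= 18.75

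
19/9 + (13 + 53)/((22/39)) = 1072/9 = 119.11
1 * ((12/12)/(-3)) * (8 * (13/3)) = -104/9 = -11.56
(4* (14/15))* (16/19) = 896/285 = 3.14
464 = 464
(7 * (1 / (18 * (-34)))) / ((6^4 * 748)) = -7 / 593277696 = -0.00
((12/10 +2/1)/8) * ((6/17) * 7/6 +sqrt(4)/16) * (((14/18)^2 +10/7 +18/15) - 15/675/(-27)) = 0.69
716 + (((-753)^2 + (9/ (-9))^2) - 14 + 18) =567730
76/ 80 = 19/ 20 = 0.95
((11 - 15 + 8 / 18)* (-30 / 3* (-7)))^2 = 5017600 / 81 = 61945.68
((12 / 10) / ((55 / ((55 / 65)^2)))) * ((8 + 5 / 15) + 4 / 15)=2838 / 21125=0.13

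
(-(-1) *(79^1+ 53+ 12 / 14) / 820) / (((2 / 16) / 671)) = 249612 / 287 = 869.73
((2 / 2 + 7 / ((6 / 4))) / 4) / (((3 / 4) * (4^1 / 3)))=17 / 12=1.42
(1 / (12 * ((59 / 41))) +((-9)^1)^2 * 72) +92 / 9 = 12409003 / 2124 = 5842.28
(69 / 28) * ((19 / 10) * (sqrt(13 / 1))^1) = 1311 * sqrt(13) / 280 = 16.88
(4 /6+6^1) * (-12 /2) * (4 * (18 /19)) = -2880 /19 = -151.58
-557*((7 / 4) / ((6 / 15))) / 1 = -19495 / 8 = -2436.88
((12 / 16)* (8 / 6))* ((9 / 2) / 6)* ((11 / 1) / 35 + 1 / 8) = 369 / 1120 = 0.33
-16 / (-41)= 16 / 41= 0.39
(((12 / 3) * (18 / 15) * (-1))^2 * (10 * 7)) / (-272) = -504 / 85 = -5.93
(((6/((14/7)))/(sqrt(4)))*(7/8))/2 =21/32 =0.66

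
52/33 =1.58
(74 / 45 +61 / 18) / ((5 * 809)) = 151 / 121350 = 0.00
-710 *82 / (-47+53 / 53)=29110 / 23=1265.65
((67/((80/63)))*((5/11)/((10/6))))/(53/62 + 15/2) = 56079/32560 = 1.72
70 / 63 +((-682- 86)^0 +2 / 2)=28 / 9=3.11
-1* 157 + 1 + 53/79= -12271/79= -155.33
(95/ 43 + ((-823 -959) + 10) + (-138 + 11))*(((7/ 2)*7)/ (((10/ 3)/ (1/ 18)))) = -1998269/ 2580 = -774.52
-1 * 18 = -18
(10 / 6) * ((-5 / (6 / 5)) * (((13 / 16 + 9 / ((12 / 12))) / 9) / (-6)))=19625 / 15552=1.26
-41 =-41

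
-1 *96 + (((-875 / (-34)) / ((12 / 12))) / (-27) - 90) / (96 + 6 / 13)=-111597947 / 1151172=-96.94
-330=-330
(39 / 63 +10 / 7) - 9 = -146 / 21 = -6.95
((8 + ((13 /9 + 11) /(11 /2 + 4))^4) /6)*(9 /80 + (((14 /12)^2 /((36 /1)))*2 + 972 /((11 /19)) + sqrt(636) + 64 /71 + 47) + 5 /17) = 9357919624*sqrt(159) /2565108243 + 173832201774015838759 /55172246270543820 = 3196.72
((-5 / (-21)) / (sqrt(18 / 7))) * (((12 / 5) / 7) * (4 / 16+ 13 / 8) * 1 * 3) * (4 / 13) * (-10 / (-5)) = 30 * sqrt(14) / 637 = 0.18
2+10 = 12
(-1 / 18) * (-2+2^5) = -5 / 3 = -1.67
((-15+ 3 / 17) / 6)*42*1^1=-1764 / 17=-103.76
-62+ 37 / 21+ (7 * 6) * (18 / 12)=58 / 21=2.76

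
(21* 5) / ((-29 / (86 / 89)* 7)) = -1290 / 2581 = -0.50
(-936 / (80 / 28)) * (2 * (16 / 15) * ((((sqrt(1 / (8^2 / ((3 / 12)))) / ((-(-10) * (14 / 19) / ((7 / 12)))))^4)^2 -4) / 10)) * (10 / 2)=17208823431175564845148895763269 / 12311715481324093440000000000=1397.76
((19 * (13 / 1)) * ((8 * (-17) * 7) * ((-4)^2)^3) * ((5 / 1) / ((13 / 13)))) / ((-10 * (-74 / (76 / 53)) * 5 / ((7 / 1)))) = -128098926592 / 9805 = -13064653.40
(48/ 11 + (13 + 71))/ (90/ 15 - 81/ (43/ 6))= -3483/ 209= -16.67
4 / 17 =0.24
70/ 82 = 35/ 41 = 0.85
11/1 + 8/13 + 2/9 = 1385/117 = 11.84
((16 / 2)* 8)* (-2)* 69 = -8832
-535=-535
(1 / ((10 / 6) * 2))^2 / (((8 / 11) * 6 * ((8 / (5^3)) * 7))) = 165 / 3584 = 0.05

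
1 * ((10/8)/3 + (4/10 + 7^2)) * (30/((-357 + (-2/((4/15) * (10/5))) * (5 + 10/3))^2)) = 23912/2411809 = 0.01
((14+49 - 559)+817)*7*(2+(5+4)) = 24717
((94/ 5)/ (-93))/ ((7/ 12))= -0.35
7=7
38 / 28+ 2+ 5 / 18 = 229 / 63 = 3.63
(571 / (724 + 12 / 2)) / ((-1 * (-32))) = 571 / 23360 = 0.02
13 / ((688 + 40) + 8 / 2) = 13 / 732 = 0.02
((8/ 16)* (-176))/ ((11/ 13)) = -104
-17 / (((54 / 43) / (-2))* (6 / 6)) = 731 / 27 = 27.07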